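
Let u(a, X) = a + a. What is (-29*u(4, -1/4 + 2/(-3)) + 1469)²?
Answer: 1530169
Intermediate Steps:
u(a, X) = 2*a
(-29*u(4, -1/4 + 2/(-3)) + 1469)² = (-58*4 + 1469)² = (-29*8 + 1469)² = (-232 + 1469)² = 1237² = 1530169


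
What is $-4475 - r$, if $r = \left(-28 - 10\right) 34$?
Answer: $-3183$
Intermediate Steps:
$r = -1292$ ($r = \left(-38\right) 34 = -1292$)
$-4475 - r = -4475 - -1292 = -4475 + 1292 = -3183$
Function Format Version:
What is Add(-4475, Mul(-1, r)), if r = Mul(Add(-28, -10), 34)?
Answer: -3183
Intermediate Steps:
r = -1292 (r = Mul(-38, 34) = -1292)
Add(-4475, Mul(-1, r)) = Add(-4475, Mul(-1, -1292)) = Add(-4475, 1292) = -3183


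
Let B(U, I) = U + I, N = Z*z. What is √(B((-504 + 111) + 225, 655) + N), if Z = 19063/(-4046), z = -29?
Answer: √35325206/238 ≈ 24.973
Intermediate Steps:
Z = -19063/4046 (Z = 19063*(-1/4046) = -19063/4046 ≈ -4.7116)
N = 552827/4046 (N = -19063/4046*(-29) = 552827/4046 ≈ 136.64)
B(U, I) = I + U
√(B((-504 + 111) + 225, 655) + N) = √((655 + ((-504 + 111) + 225)) + 552827/4046) = √((655 + (-393 + 225)) + 552827/4046) = √((655 - 168) + 552827/4046) = √(487 + 552827/4046) = √(2523229/4046) = √35325206/238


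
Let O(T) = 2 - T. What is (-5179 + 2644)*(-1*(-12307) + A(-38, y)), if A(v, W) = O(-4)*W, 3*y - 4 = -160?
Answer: -30407325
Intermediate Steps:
y = -52 (y = 4/3 + (1/3)*(-160) = 4/3 - 160/3 = -52)
A(v, W) = 6*W (A(v, W) = (2 - 1*(-4))*W = (2 + 4)*W = 6*W)
(-5179 + 2644)*(-1*(-12307) + A(-38, y)) = (-5179 + 2644)*(-1*(-12307) + 6*(-52)) = -2535*(12307 - 312) = -2535*11995 = -30407325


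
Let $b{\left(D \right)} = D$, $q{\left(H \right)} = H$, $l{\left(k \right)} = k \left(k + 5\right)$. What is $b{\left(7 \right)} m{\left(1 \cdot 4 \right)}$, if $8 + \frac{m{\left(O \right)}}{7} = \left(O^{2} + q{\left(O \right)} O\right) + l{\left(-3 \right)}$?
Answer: $882$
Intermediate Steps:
$l{\left(k \right)} = k \left(5 + k\right)$
$m{\left(O \right)} = -98 + 14 O^{2}$ ($m{\left(O \right)} = -56 + 7 \left(\left(O^{2} + O O\right) - 3 \left(5 - 3\right)\right) = -56 + 7 \left(\left(O^{2} + O^{2}\right) - 6\right) = -56 + 7 \left(2 O^{2} - 6\right) = -56 + 7 \left(-6 + 2 O^{2}\right) = -56 + \left(-42 + 14 O^{2}\right) = -98 + 14 O^{2}$)
$b{\left(7 \right)} m{\left(1 \cdot 4 \right)} = 7 \left(-98 + 14 \left(1 \cdot 4\right)^{2}\right) = 7 \left(-98 + 14 \cdot 4^{2}\right) = 7 \left(-98 + 14 \cdot 16\right) = 7 \left(-98 + 224\right) = 7 \cdot 126 = 882$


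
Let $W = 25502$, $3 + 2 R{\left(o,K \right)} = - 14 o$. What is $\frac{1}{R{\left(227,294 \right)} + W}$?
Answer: $\frac{2}{47823} \approx 4.1821 \cdot 10^{-5}$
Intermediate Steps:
$R{\left(o,K \right)} = - \frac{3}{2} - 7 o$ ($R{\left(o,K \right)} = - \frac{3}{2} + \frac{\left(-14\right) o}{2} = - \frac{3}{2} - 7 o$)
$\frac{1}{R{\left(227,294 \right)} + W} = \frac{1}{\left(- \frac{3}{2} - 1589\right) + 25502} = \frac{1}{- \frac{3181}{2} + 25502} = \frac{1}{\frac{47823}{2}} = \frac{2}{47823}$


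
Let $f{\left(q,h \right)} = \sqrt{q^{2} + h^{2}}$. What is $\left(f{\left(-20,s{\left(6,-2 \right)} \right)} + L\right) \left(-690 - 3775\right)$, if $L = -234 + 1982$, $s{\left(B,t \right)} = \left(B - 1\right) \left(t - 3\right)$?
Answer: $-7804820 - 22325 \sqrt{41} \approx -7.9478 \cdot 10^{6}$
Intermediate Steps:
$s{\left(B,t \right)} = \left(-1 + B\right) \left(-3 + t\right)$
$f{\left(q,h \right)} = \sqrt{h^{2} + q^{2}}$
$L = 1748$
$\left(f{\left(-20,s{\left(6,-2 \right)} \right)} + L\right) \left(-690 - 3775\right) = \left(\sqrt{\left(3 - -2 - 18 + 6 \left(-2\right)\right)^{2} + \left(-20\right)^{2}} + 1748\right) \left(-690 - 3775\right) = \left(\sqrt{\left(3 + 2 - 18 - 12\right)^{2} + 400} + 1748\right) \left(-4465\right) = \left(\sqrt{\left(-25\right)^{2} + 400} + 1748\right) \left(-4465\right) = \left(\sqrt{625 + 400} + 1748\right) \left(-4465\right) = \left(\sqrt{1025} + 1748\right) \left(-4465\right) = \left(5 \sqrt{41} + 1748\right) \left(-4465\right) = \left(1748 + 5 \sqrt{41}\right) \left(-4465\right) = -7804820 - 22325 \sqrt{41}$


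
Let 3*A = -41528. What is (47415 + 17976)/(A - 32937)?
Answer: -196173/140339 ≈ -1.3979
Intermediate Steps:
A = -41528/3 (A = (1/3)*(-41528) = -41528/3 ≈ -13843.)
(47415 + 17976)/(A - 32937) = (47415 + 17976)/(-41528/3 - 32937) = 65391/(-140339/3) = 65391*(-3/140339) = -196173/140339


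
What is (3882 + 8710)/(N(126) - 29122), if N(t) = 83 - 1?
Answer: -787/1815 ≈ -0.43361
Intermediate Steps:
N(t) = 82
(3882 + 8710)/(N(126) - 29122) = (3882 + 8710)/(82 - 29122) = 12592/(-29040) = 12592*(-1/29040) = -787/1815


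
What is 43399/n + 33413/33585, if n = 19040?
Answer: 418747787/127891680 ≈ 3.2742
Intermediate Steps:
43399/n + 33413/33585 = 43399/19040 + 33413/33585 = 418747787/127891680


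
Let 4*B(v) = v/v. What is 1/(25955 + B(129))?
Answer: 4/103821 ≈ 3.8528e-5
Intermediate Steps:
B(v) = ¼ (B(v) = (v/v)/4 = (¼)*1 = ¼)
1/(25955 + B(129)) = 1/(25955 + ¼) = 1/(103821/4) = 4/103821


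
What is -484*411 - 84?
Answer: -199008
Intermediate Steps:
-484*411 - 84 = -198924 - 84 = -199008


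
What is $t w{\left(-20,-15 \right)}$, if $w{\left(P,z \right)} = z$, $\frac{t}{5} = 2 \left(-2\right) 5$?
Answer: $1500$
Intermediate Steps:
$t = -100$ ($t = 5 \cdot 2 \left(-2\right) 5 = 5 \left(\left(-4\right) 5\right) = 5 \left(-20\right) = -100$)
$t w{\left(-20,-15 \right)} = \left(-100\right) \left(-15\right) = 1500$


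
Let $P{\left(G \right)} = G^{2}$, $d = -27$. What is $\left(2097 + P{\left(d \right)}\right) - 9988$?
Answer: $-7162$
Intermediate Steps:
$\left(2097 + P{\left(d \right)}\right) - 9988 = \left(2097 + \left(-27\right)^{2}\right) - 9988 = \left(2097 + 729\right) - 9988 = 2826 - 9988 = -7162$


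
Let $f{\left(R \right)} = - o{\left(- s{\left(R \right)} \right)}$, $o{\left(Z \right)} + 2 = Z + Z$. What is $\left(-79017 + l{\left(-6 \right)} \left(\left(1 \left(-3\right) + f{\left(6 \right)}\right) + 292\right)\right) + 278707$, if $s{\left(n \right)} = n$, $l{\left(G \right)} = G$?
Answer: $197872$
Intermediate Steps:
$o{\left(Z \right)} = -2 + 2 Z$ ($o{\left(Z \right)} = -2 + \left(Z + Z\right) = -2 + 2 Z$)
$f{\left(R \right)} = 2 + 2 R$ ($f{\left(R \right)} = - (-2 + 2 \left(- R\right)) = - (-2 - 2 R) = 2 + 2 R$)
$\left(-79017 + l{\left(-6 \right)} \left(\left(1 \left(-3\right) + f{\left(6 \right)}\right) + 292\right)\right) + 278707 = \left(-79017 - 6 \left(\left(1 \left(-3\right) + \left(2 + 2 \cdot 6\right)\right) + 292\right)\right) + 278707 = \left(-79017 - 6 \left(\left(-3 + \left(2 + 12\right)\right) + 292\right)\right) + 278707 = \left(-79017 - 6 \left(\left(-3 + 14\right) + 292\right)\right) + 278707 = \left(-79017 - 6 \left(11 + 292\right)\right) + 278707 = \left(-79017 - 1818\right) + 278707 = -80835 + 278707 = 197872$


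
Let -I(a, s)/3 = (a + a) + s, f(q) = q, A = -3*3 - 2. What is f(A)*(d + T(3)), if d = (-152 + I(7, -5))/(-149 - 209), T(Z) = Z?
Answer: -77/2 ≈ -38.500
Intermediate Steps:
A = -11 (A = -9 - 2 = -11)
I(a, s) = -6*a - 3*s (I(a, s) = -3*((a + a) + s) = -3*(2*a + s) = -3*(s + 2*a) = -6*a - 3*s)
d = ½ (d = (-152 + (-6*7 - 3*(-5)))/(-149 - 209) = (-152 + (-42 + 15))/(-358) = (-152 - 27)*(-1/358) = -179*(-1/358) = ½ ≈ 0.50000)
f(A)*(d + T(3)) = -11*(½ + 3) = -11*7/2 = -77/2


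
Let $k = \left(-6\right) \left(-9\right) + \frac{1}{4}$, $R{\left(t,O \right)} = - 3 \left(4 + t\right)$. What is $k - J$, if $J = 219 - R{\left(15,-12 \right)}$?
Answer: $- \frac{887}{4} \approx -221.75$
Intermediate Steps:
$R{\left(t,O \right)} = -12 - 3 t$
$k = \frac{217}{4}$ ($k = 54 + \frac{1}{4} = \frac{217}{4} \approx 54.25$)
$J = 276$ ($J = 219 - \left(-12 - 45\right) = 219 - -57 = 219 + 57 = 276$)
$k - J = \frac{217}{4} - 276 = - \frac{887}{4}$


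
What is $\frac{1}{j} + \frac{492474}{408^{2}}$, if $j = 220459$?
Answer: $\frac{18095082005}{6116414496} \approx 2.9584$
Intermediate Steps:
$\frac{1}{j} + \frac{492474}{408^{2}} = \frac{1}{220459} + \frac{492474}{408^{2}} = \frac{1}{220459} + \frac{492474}{166464} = \frac{1}{220459} + 492474 \cdot \frac{1}{166464} = \frac{1}{220459} + \frac{82079}{27744} = \frac{18095082005}{6116414496}$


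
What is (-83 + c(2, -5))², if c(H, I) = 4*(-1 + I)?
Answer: 11449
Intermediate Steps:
c(H, I) = -4 + 4*I
(-83 + c(2, -5))² = (-83 + (-4 + 4*(-5)))² = (-83 + (-4 - 20))² = (-83 - 24)² = (-107)² = 11449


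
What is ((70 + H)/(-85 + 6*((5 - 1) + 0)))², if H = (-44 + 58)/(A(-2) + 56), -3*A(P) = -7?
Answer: 3083536/2325625 ≈ 1.3259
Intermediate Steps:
A(P) = 7/3 (A(P) = -⅓*(-7) = 7/3)
H = 6/25 (H = (-44 + 58)/(7/3 + 56) = 14/(175/3) = 14*(3/175) = 6/25 ≈ 0.24000)
((70 + H)/(-85 + 6*((5 - 1) + 0)))² = ((70 + 6/25)/(-85 + 6*((5 - 1) + 0)))² = (1756/(25*(-85 + 6*(4 + 0))))² = (1756/(25*(-85 + 6*4)))² = (1756/(25*(-85 + 24)))² = ((1756/25)/(-61))² = ((1756/25)*(-1/61))² = (-1756/1525)² = 3083536/2325625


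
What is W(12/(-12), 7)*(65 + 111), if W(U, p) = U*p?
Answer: -1232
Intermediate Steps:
W(12/(-12), 7)*(65 + 111) = ((12/(-12))*7)*(65 + 111) = ((12*(-1/12))*7)*176 = -1*7*176 = -7*176 = -1232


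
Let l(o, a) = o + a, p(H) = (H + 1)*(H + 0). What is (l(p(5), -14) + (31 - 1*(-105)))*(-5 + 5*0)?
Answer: -760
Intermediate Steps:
p(H) = H*(1 + H) (p(H) = (1 + H)*H = H*(1 + H))
l(o, a) = a + o
(l(p(5), -14) + (31 - 1*(-105)))*(-5 + 5*0) = ((-14 + 5*(1 + 5)) + (31 - 1*(-105)))*(-5 + 5*0) = ((-14 + 5*6) + (31 + 105))*(-5 + 0) = ((-14 + 30) + 136)*(-5) = (16 + 136)*(-5) = 152*(-5) = -760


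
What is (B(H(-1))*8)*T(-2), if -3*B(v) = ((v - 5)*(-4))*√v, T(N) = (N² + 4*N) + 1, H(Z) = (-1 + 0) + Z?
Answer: 224*I*√2 ≈ 316.78*I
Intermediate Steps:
H(Z) = -1 + Z
T(N) = 1 + N² + 4*N
B(v) = -√v*(20 - 4*v)/3 (B(v) = -(v - 5)*(-4)*√v/3 = -(-5 + v)*(-4)*√v/3 = -(20 - 4*v)*√v/3 = -√v*(20 - 4*v)/3)
(B(H(-1))*8)*T(-2) = ((4*√(-1 - 1)*(-5 + (-1 - 1))/3)*8)*(1 + (-2)² + 4*(-2)) = ((4*√(-2)*(-5 - 2)/3)*8)*(1 + 4 - 8) = (((4/3)*(I*√2)*(-7))*8)*(-3) = (-28*I*√2/3*8)*(-3) = -224*I*√2/3*(-3) = 224*I*√2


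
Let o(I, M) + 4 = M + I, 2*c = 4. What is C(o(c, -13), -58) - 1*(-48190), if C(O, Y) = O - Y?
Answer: 48233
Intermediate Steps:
c = 2 (c = (½)*4 = 2)
o(I, M) = -4 + I + M (o(I, M) = -4 + (M + I) = -4 + (I + M) = -4 + I + M)
C(o(c, -13), -58) - 1*(-48190) = ((-4 + 2 - 13) - 1*(-58)) - 1*(-48190) = (-15 + 58) + 48190 = 43 + 48190 = 48233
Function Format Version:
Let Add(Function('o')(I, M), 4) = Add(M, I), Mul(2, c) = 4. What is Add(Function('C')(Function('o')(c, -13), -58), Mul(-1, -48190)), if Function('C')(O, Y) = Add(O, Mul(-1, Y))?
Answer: 48233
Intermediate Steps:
c = 2 (c = Mul(Rational(1, 2), 4) = 2)
Function('o')(I, M) = Add(-4, I, M) (Function('o')(I, M) = Add(-4, Add(M, I)) = Add(-4, Add(I, M)) = Add(-4, I, M))
Add(Function('C')(Function('o')(c, -13), -58), Mul(-1, -48190)) = Add(Add(Add(-4, 2, -13), Mul(-1, -58)), Mul(-1, -48190)) = Add(Add(-15, 58), 48190) = Add(43, 48190) = 48233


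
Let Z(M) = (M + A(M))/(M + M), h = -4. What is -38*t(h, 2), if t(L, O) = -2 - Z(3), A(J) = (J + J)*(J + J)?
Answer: 323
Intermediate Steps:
A(J) = 4*J**2 (A(J) = (2*J)*(2*J) = 4*J**2)
Z(M) = (M + 4*M**2)/(2*M) (Z(M) = (M + 4*M**2)/(M + M) = (M + 4*M**2)/((2*M)) = (M + 4*M**2)*(1/(2*M)) = (M + 4*M**2)/(2*M))
t(L, O) = -17/2 (t(L, O) = -2 - (1/2 + 2*3) = -2 - (1/2 + 6) = -2 - 1*13/2 = -2 - 13/2 = -17/2)
-38*t(h, 2) = -38*(-17/2) = 323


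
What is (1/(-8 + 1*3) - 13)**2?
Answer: 4356/25 ≈ 174.24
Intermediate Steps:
(1/(-8 + 1*3) - 13)**2 = (1/(-8 + 3) - 13)**2 = (1/(-5) - 13)**2 = (-1/5 - 13)**2 = (-66/5)**2 = 4356/25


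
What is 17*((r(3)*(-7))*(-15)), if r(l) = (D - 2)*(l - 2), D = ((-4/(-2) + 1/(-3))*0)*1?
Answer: -3570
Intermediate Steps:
D = 0 (D = ((-4*(-½) + 1*(-⅓))*0)*1 = ((2 - ⅓)*0)*1 = ((5/3)*0)*1 = 0*1 = 0)
r(l) = 4 - 2*l (r(l) = (0 - 2)*(l - 2) = -2*(-2 + l) = 4 - 2*l)
17*((r(3)*(-7))*(-15)) = 17*(((4 - 2*3)*(-7))*(-15)) = 17*(((4 - 6)*(-7))*(-15)) = 17*(-2*(-7)*(-15)) = 17*(14*(-15)) = 17*(-210) = -3570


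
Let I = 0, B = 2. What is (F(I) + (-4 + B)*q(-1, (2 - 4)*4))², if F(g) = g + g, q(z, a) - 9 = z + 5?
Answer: 676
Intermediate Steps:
q(z, a) = 14 + z (q(z, a) = 9 + (z + 5) = 9 + (5 + z) = 14 + z)
F(g) = 2*g
(F(I) + (-4 + B)*q(-1, (2 - 4)*4))² = (2*0 + (-4 + 2)*(14 - 1))² = (0 - 2*13)² = (0 - 26)² = (-26)² = 676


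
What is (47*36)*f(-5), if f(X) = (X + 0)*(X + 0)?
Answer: 42300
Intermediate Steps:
f(X) = X² (f(X) = X*X = X²)
(47*36)*f(-5) = (47*36)*(-5)² = 1692*25 = 42300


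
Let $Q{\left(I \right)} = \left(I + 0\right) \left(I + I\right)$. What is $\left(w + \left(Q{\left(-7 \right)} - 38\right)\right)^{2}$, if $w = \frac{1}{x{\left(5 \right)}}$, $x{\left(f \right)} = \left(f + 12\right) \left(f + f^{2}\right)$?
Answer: $\frac{936421201}{260100} \approx 3600.2$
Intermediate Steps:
$Q{\left(I \right)} = 2 I^{2}$ ($Q{\left(I \right)} = I 2 I = 2 I^{2}$)
$x{\left(f \right)} = \left(12 + f\right) \left(f + f^{2}\right)$
$w = \frac{1}{510}$ ($w = \frac{1}{5 \left(12 + 5^{2} + 13 \cdot 5\right)} = \frac{1}{5 \left(12 + 25 + 65\right)} = \frac{1}{5 \cdot 102} = \frac{1}{510} \approx 0.0019608$)
$\left(w + \left(Q{\left(-7 \right)} - 38\right)\right)^{2} = \left(\frac{1}{510} - \left(38 - 2 \left(-7\right)^{2}\right)\right)^{2} = \left(\frac{1}{510} + \left(2 \cdot 49 - 38\right)\right)^{2} = \left(\frac{1}{510} + \left(98 - 38\right)\right)^{2} = \left(\frac{1}{510} + 60\right)^{2} = \left(\frac{30601}{510}\right)^{2} = \frac{936421201}{260100}$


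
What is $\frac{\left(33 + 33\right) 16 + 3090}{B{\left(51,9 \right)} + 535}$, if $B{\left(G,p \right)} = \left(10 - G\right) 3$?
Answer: $\frac{2073}{206} \approx 10.063$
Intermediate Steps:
$B{\left(G,p \right)} = 30 - 3 G$
$\frac{\left(33 + 33\right) 16 + 3090}{B{\left(51,9 \right)} + 535} = \frac{\left(33 + 33\right) 16 + 3090}{\left(30 - 153\right) + 535} = \frac{66 \cdot 16 + 3090}{\left(30 - 153\right) + 535} = \frac{1056 + 3090}{-123 + 535} = \frac{4146}{412} = 4146 \cdot \frac{1}{412} = \frac{2073}{206}$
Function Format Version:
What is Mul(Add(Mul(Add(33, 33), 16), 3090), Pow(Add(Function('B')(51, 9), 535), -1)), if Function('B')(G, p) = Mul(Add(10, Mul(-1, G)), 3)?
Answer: Rational(2073, 206) ≈ 10.063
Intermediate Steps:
Function('B')(G, p) = Add(30, Mul(-3, G))
Mul(Add(Mul(Add(33, 33), 16), 3090), Pow(Add(Function('B')(51, 9), 535), -1)) = Mul(Add(Mul(Add(33, 33), 16), 3090), Pow(Add(Add(30, Mul(-3, 51)), 535), -1)) = Mul(Add(Mul(66, 16), 3090), Pow(Add(Add(30, -153), 535), -1)) = Mul(Add(1056, 3090), Pow(Add(-123, 535), -1)) = Mul(4146, Pow(412, -1)) = Mul(4146, Rational(1, 412)) = Rational(2073, 206)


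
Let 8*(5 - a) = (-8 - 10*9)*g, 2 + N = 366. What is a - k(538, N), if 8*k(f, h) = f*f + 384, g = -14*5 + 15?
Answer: -147589/4 ≈ -36897.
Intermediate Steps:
N = 364 (N = -2 + 366 = 364)
g = -55 (g = -70 + 15 = -55)
k(f, h) = 48 + f²/8 (k(f, h) = (f*f + 384)/8 = (f² + 384)/8 = (384 + f²)/8 = 48 + f²/8)
a = -2675/4 (a = 5 - (-8 - 10*9)*(-55)/8 = 5 - (-8 - 90)*(-55)/8 = 5 - (-49)*(-55)/4 = 5 - ⅛*5390 = 5 - 2695/4 = -2675/4 ≈ -668.75)
a - k(538, N) = -2675/4 - (48 + (⅛)*538²) = -2675/4 - (48 + (⅛)*289444) = -2675/4 - (48 + 72361/2) = -2675/4 - 1*72457/2 = -2675/4 - 72457/2 = -147589/4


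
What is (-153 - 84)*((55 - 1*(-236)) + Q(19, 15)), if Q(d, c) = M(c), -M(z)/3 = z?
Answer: -58302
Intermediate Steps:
M(z) = -3*z
Q(d, c) = -3*c
(-153 - 84)*((55 - 1*(-236)) + Q(19, 15)) = (-153 - 84)*((55 - 1*(-236)) - 3*15) = -237*((55 + 236) - 45) = -237*(291 - 45) = -237*246 = -58302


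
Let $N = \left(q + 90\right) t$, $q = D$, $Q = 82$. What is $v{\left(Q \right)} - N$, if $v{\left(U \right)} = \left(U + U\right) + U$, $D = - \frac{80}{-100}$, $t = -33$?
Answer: $\frac{16212}{5} \approx 3242.4$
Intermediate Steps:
$D = \frac{4}{5}$ ($D = \left(-80\right) \left(- \frac{1}{100}\right) = \frac{4}{5} \approx 0.8$)
$v{\left(U \right)} = 3 U$ ($v{\left(U \right)} = 2 U + U = 3 U$)
$q = \frac{4}{5} \approx 0.8$
$N = - \frac{14982}{5}$ ($N = \left(\frac{4}{5} + 90\right) \left(-33\right) = \frac{454}{5} \left(-33\right) = - \frac{14982}{5} \approx -2996.4$)
$v{\left(Q \right)} - N = 3 \cdot 82 - - \frac{14982}{5} = 246 + \frac{14982}{5} = \frac{16212}{5}$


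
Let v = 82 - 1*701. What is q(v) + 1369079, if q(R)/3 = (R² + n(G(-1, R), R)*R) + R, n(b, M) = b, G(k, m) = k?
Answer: 2518562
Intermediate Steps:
v = -619 (v = 82 - 701 = -619)
q(R) = 3*R² (q(R) = 3*((R² - R) + R) = 3*R²)
q(v) + 1369079 = 3*(-619)² + 1369079 = 3*383161 + 1369079 = 1149483 + 1369079 = 2518562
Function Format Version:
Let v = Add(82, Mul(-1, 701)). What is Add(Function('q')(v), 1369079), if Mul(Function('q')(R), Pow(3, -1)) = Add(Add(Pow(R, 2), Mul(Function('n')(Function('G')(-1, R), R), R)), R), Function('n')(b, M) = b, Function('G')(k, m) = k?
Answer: 2518562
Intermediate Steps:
v = -619 (v = Add(82, -701) = -619)
Function('q')(R) = Mul(3, Pow(R, 2)) (Function('q')(R) = Mul(3, Add(Add(Pow(R, 2), Mul(-1, R)), R)) = Mul(3, Pow(R, 2)))
Add(Function('q')(v), 1369079) = Add(Mul(3, Pow(-619, 2)), 1369079) = Add(Mul(3, 383161), 1369079) = Add(1149483, 1369079) = 2518562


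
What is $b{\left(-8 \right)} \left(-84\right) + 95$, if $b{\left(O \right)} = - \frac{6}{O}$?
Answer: $32$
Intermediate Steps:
$b{\left(-8 \right)} \left(-84\right) + 95 = - \frac{6}{-8} \left(-84\right) + 95 = \left(-6\right) \left(- \frac{1}{8}\right) \left(-84\right) + 95 = \frac{3}{4} \left(-84\right) + 95 = -63 + 95 = 32$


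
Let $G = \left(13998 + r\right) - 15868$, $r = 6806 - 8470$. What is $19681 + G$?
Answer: $16147$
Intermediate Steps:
$r = -1664$
$G = -3534$ ($G = \left(13998 - 1664\right) - 15868 = 12334 - 15868 = -3534$)
$19681 + G = 19681 - 3534 = 16147$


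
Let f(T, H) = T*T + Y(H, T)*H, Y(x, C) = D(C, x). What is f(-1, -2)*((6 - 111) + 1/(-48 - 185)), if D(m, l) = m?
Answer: -73398/233 ≈ -315.01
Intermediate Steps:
Y(x, C) = C
f(T, H) = T² + H*T (f(T, H) = T*T + T*H = T² + H*T)
f(-1, -2)*((6 - 111) + 1/(-48 - 185)) = (-(-2 - 1))*((6 - 111) + 1/(-48 - 185)) = (-1*(-3))*(-105 + 1/(-233)) = 3*(-105 - 1/233) = 3*(-24466/233) = -73398/233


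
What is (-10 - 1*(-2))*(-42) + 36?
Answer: 372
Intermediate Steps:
(-10 - 1*(-2))*(-42) + 36 = (-10 + 2)*(-42) + 36 = -8*(-42) + 36 = 336 + 36 = 372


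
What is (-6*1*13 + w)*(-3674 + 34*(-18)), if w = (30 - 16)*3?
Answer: 154296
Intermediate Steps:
w = 42 (w = 14*3 = 42)
(-6*1*13 + w)*(-3674 + 34*(-18)) = (-6*1*13 + 42)*(-3674 + 34*(-18)) = (-6*13 + 42)*(-3674 - 612) = (-78 + 42)*(-4286) = -36*(-4286) = 154296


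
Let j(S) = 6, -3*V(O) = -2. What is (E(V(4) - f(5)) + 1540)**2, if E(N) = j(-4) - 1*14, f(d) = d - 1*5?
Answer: 2347024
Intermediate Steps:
V(O) = 2/3 (V(O) = -1/3*(-2) = 2/3)
f(d) = -5 + d (f(d) = d - 5 = -5 + d)
E(N) = -8 (E(N) = 6 - 1*14 = 6 - 14 = -8)
(E(V(4) - f(5)) + 1540)**2 = (-8 + 1540)**2 = 1532**2 = 2347024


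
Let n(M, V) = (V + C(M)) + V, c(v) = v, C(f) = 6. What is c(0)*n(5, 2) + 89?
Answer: 89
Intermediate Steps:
n(M, V) = 6 + 2*V (n(M, V) = (V + 6) + V = (6 + V) + V = 6 + 2*V)
c(0)*n(5, 2) + 89 = 0*(6 + 2*2) + 89 = 0*(6 + 4) + 89 = 0*10 + 89 = 0 + 89 = 89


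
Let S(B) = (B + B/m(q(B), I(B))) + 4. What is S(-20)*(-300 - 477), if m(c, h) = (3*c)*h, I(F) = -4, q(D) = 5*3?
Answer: 37037/3 ≈ 12346.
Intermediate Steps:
q(D) = 15
m(c, h) = 3*c*h
S(B) = 4 + 179*B/180 (S(B) = (B + B/((3*15*(-4)))) + 4 = (B + B/(-180)) + 4 = (B + B*(-1/180)) + 4 = (B - B/180) + 4 = 179*B/180 + 4 = 4 + 179*B/180)
S(-20)*(-300 - 477) = (4 + (179/180)*(-20))*(-300 - 477) = (4 - 179/9)*(-777) = -143/9*(-777) = 37037/3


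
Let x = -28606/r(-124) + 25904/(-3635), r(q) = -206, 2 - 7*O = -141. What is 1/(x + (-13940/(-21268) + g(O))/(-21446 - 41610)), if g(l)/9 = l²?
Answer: 3075394278767720/404962474547049927 ≈ 0.0075943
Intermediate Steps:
O = 143/7 (O = 2/7 - ⅐*(-141) = 2/7 + 141/7 = 143/7 ≈ 20.429)
x = 49323293/374405 (x = -28606/(-206) + 25904/(-3635) = -28606*(-1/206) + 25904*(-1/3635) = 14303/103 - 25904/3635 = 49323293/374405 ≈ 131.74)
g(l) = 9*l²
1/(x + (-13940/(-21268) + g(O))/(-21446 - 41610)) = 1/(49323293/374405 + (-13940/(-21268) + 9*(143/7)²)/(-21446 - 41610)) = 1/(49323293/374405 + (-13940*(-1/21268) + 9*(20449/49))/(-63056)) = 1/(49323293/374405 + (3485/5317 + 184041/49)*(-1/63056)) = 1/(49323293/374405 + (978716762/260533)*(-1/63056)) = 1/(49323293/374405 - 489358381/8214084424) = 1/(404962474547049927/3075394278767720) = 3075394278767720/404962474547049927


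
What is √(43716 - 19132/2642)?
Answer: √76273575670/1321 ≈ 209.07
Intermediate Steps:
√(43716 - 19132/2642) = √(43716 - 19132*1/2642) = √(43716 - 9566/1321) = √(57739270/1321) = √76273575670/1321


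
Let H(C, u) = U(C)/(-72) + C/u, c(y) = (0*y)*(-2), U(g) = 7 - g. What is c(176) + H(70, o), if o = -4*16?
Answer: -7/32 ≈ -0.21875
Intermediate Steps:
c(y) = 0 (c(y) = 0*(-2) = 0)
o = -64
H(C, u) = -7/72 + C/72 + C/u (H(C, u) = (7 - C)/(-72) + C/u = (7 - C)*(-1/72) + C/u = (-7/72 + C/72) + C/u = -7/72 + C/72 + C/u)
c(176) + H(70, o) = 0 + (70 + (1/72)*(-64)*(-7 + 70))/(-64) = 0 - (70 + (1/72)*(-64)*63)/64 = 0 - (70 - 56)/64 = 0 - 1/64*14 = 0 - 7/32 = -7/32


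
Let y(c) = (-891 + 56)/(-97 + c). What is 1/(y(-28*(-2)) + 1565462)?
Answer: 41/64184777 ≈ 6.3878e-7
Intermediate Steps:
y(c) = -835/(-97 + c)
1/(y(-28*(-2)) + 1565462) = 1/(-835/(-97 - 28*(-2)) + 1565462) = 1/(-835/(-97 + 56) + 1565462) = 1/(-835/(-41) + 1565462) = 1/(-835*(-1/41) + 1565462) = 1/(835/41 + 1565462) = 1/(64184777/41) = 41/64184777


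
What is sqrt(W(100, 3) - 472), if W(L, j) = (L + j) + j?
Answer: I*sqrt(366) ≈ 19.131*I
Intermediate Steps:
W(L, j) = L + 2*j
sqrt(W(100, 3) - 472) = sqrt((100 + 2*3) - 472) = sqrt((100 + 6) - 472) = sqrt(106 - 472) = sqrt(-366) = I*sqrt(366)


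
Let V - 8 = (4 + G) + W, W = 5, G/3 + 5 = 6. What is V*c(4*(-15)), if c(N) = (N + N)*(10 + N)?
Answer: 120000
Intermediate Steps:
G = 3 (G = -15 + 3*6 = -15 + 18 = 3)
V = 20 (V = 8 + ((4 + 3) + 5) = 8 + (7 + 5) = 8 + 12 = 20)
c(N) = 2*N*(10 + N) (c(N) = (2*N)*(10 + N) = 2*N*(10 + N))
V*c(4*(-15)) = 20*(2*(4*(-15))*(10 + 4*(-15))) = 20*(2*(-60)*(10 - 60)) = 20*(2*(-60)*(-50)) = 20*6000 = 120000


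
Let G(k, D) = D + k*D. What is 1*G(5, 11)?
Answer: 66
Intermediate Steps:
G(k, D) = D + D*k
1*G(5, 11) = 1*(11*(1 + 5)) = 1*(11*6) = 1*66 = 66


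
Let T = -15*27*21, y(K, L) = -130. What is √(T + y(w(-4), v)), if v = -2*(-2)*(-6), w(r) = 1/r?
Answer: I*√8635 ≈ 92.925*I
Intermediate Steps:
v = -24 (v = 4*(-6) = -24)
T = -8505 (T = -405*21 = -8505)
√(T + y(w(-4), v)) = √(-8505 - 130) = √(-8635) = I*√8635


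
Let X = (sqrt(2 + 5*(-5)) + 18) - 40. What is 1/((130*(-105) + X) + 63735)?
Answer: 50063/2506303992 - I*sqrt(23)/2506303992 ≈ 1.9975e-5 - 1.9135e-9*I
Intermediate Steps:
X = -22 + I*sqrt(23) (X = (sqrt(2 - 25) + 18) - 40 = (sqrt(-23) + 18) - 40 = (I*sqrt(23) + 18) - 40 = (18 + I*sqrt(23)) - 40 = -22 + I*sqrt(23) ≈ -22.0 + 4.7958*I)
1/((130*(-105) + X) + 63735) = 1/((130*(-105) + (-22 + I*sqrt(23))) + 63735) = 1/((-13650 + (-22 + I*sqrt(23))) + 63735) = 1/((-13672 + I*sqrt(23)) + 63735) = 1/(50063 + I*sqrt(23))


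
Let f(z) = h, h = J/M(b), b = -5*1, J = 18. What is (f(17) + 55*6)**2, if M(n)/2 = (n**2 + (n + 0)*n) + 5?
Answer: 329749281/3025 ≈ 1.0901e+5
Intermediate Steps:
b = -5
M(n) = 10 + 4*n**2 (M(n) = 2*((n**2 + (n + 0)*n) + 5) = 2*((n**2 + n*n) + 5) = 2*((n**2 + n**2) + 5) = 2*(2*n**2 + 5) = 2*(5 + 2*n**2) = 10 + 4*n**2)
h = 9/55 (h = 18/(10 + 4*(-5)**2) = 18/(10 + 4*25) = 18/(10 + 100) = 18/110 = 18*(1/110) = 9/55 ≈ 0.16364)
f(z) = 9/55
(f(17) + 55*6)**2 = (9/55 + 55*6)**2 = (9/55 + 330)**2 = (18159/55)**2 = 329749281/3025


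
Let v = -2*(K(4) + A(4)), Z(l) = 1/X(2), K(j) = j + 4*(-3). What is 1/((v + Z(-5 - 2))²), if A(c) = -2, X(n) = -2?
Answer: 4/1521 ≈ 0.0026299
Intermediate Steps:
K(j) = -12 + j (K(j) = j - 12 = -12 + j)
Z(l) = -½ (Z(l) = 1/(-2) = -½)
v = 20 (v = -2*((-12 + 4) - 2) = -2*(-8 - 2) = -2*(-10) = 20)
1/((v + Z(-5 - 2))²) = 1/((20 - ½)²) = 1/((39/2)²) = 1/(1521/4) = 4/1521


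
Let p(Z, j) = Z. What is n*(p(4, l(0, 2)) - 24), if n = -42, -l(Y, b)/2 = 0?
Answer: 840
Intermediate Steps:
l(Y, b) = 0 (l(Y, b) = -2*0 = 0)
n*(p(4, l(0, 2)) - 24) = -42*(4 - 24) = -42*(-20) = 840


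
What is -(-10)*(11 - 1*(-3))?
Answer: 140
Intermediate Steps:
-(-10)*(11 - 1*(-3)) = -(-10)*(11 + 3) = -(-10)*14 = -1*(-140) = 140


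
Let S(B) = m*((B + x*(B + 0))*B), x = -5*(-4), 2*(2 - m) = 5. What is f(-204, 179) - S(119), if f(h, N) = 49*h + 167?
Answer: 277723/2 ≈ 1.3886e+5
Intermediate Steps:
m = -½ (m = 2 - ½*5 = 2 - 5/2 = -½ ≈ -0.50000)
x = 20
f(h, N) = 167 + 49*h
S(B) = -21*B²/2 (S(B) = -(B + 20*(B + 0))*B/2 = -(B + 20*B)*B/2 = -21*B*B/2 = -21*B²/2)
f(-204, 179) - S(119) = (167 + 49*(-204)) - (-21)*119²/2 = (167 - 9996) - (-21)*14161/2 = -9829 - 1*(-297381/2) = -9829 + 297381/2 = 277723/2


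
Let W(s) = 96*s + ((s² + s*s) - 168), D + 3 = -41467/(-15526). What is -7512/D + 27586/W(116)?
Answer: 2209067545303/96802340 ≈ 22820.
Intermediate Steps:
D = -5111/15526 (D = -3 - 41467/(-15526) = -3 - 41467*(-1/15526) = -3 + 41467/15526 = -5111/15526 ≈ -0.32919)
W(s) = -168 + 2*s² + 96*s (W(s) = 96*s + ((s² + s²) - 168) = 96*s + (2*s² - 168) = 96*s + (-168 + 2*s²) = -168 + 2*s² + 96*s)
-7512/D + 27586/W(116) = -7512/(-5111/15526) + 27586/(-168 + 2*116² + 96*116) = -7512*(-15526/5111) + 27586/(-168 + 2*13456 + 11136) = 116631312/5111 + 27586/(-168 + 26912 + 11136) = 116631312/5111 + 27586/37880 = 116631312/5111 + 27586*(1/37880) = 116631312/5111 + 13793/18940 = 2209067545303/96802340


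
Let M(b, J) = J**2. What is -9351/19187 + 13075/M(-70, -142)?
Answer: 62316461/386886668 ≈ 0.16107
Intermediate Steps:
-9351/19187 + 13075/M(-70, -142) = -9351/19187 + 13075/((-142)**2) = -9351*1/19187 + 13075/20164 = -9351/19187 + 13075*(1/20164) = -9351/19187 + 13075/20164 = 62316461/386886668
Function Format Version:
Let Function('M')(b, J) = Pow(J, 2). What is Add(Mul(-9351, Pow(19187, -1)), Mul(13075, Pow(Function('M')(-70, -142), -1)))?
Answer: Rational(62316461, 386886668) ≈ 0.16107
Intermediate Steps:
Add(Mul(-9351, Pow(19187, -1)), Mul(13075, Pow(Function('M')(-70, -142), -1))) = Add(Mul(-9351, Pow(19187, -1)), Mul(13075, Pow(Pow(-142, 2), -1))) = Add(Mul(-9351, Rational(1, 19187)), Mul(13075, Pow(20164, -1))) = Add(Rational(-9351, 19187), Mul(13075, Rational(1, 20164))) = Add(Rational(-9351, 19187), Rational(13075, 20164)) = Rational(62316461, 386886668)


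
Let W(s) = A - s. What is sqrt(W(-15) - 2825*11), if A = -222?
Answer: I*sqrt(31282) ≈ 176.87*I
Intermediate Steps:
W(s) = -222 - s
sqrt(W(-15) - 2825*11) = sqrt((-222 - 1*(-15)) - 2825*11) = sqrt((-222 + 15) - 31075) = sqrt(-207 - 31075) = sqrt(-31282) = I*sqrt(31282)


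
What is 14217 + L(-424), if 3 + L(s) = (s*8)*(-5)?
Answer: 31174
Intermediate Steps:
L(s) = -3 - 40*s (L(s) = -3 + (s*8)*(-5) = -3 + (8*s)*(-5) = -3 - 40*s)
14217 + L(-424) = 14217 + (-3 - 40*(-424)) = 14217 + (-3 + 16960) = 14217 + 16957 = 31174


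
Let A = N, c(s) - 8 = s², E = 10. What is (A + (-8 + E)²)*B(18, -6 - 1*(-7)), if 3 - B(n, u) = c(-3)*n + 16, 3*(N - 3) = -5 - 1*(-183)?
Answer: -63481/3 ≈ -21160.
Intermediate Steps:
c(s) = 8 + s²
N = 187/3 (N = 3 + (-5 - 1*(-183))/3 = 3 + (-5 + 183)/3 = 3 + (⅓)*178 = 3 + 178/3 = 187/3 ≈ 62.333)
B(n, u) = -13 - 17*n (B(n, u) = 3 - ((8 + (-3)²)*n + 16) = 3 - ((8 + 9)*n + 16) = 3 - (17*n + 16) = 3 - (16 + 17*n) = 3 + (-16 - 17*n) = -13 - 17*n)
A = 187/3 ≈ 62.333
(A + (-8 + E)²)*B(18, -6 - 1*(-7)) = (187/3 + (-8 + 10)²)*(-13 - 17*18) = (187/3 + 2²)*(-13 - 306) = (187/3 + 4)*(-319) = (199/3)*(-319) = -63481/3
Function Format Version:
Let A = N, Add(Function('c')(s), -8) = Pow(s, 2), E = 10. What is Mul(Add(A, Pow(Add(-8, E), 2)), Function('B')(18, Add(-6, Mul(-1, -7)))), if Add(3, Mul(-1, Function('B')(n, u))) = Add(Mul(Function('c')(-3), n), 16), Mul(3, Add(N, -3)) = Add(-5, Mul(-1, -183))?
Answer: Rational(-63481, 3) ≈ -21160.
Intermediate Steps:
Function('c')(s) = Add(8, Pow(s, 2))
N = Rational(187, 3) (N = Add(3, Mul(Rational(1, 3), Add(-5, Mul(-1, -183)))) = Add(3, Mul(Rational(1, 3), Add(-5, 183))) = Add(3, Mul(Rational(1, 3), 178)) = Add(3, Rational(178, 3)) = Rational(187, 3) ≈ 62.333)
Function('B')(n, u) = Add(-13, Mul(-17, n)) (Function('B')(n, u) = Add(3, Mul(-1, Add(Mul(Add(8, Pow(-3, 2)), n), 16))) = Add(3, Mul(-1, Add(Mul(Add(8, 9), n), 16))) = Add(3, Mul(-1, Add(Mul(17, n), 16))) = Add(3, Mul(-1, Add(16, Mul(17, n)))) = Add(3, Add(-16, Mul(-17, n))) = Add(-13, Mul(-17, n)))
A = Rational(187, 3) ≈ 62.333
Mul(Add(A, Pow(Add(-8, E), 2)), Function('B')(18, Add(-6, Mul(-1, -7)))) = Mul(Add(Rational(187, 3), Pow(Add(-8, 10), 2)), Add(-13, Mul(-17, 18))) = Mul(Add(Rational(187, 3), Pow(2, 2)), Add(-13, -306)) = Mul(Add(Rational(187, 3), 4), -319) = Mul(Rational(199, 3), -319) = Rational(-63481, 3)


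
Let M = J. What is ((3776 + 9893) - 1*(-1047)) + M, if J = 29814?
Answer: 44530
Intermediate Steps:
M = 29814
((3776 + 9893) - 1*(-1047)) + M = ((3776 + 9893) - 1*(-1047)) + 29814 = (13669 + 1047) + 29814 = 14716 + 29814 = 44530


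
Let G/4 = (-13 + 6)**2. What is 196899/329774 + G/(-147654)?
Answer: 14504144621/24346225098 ≈ 0.59575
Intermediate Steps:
G = 196 (G = 4*(-13 + 6)**2 = 4*(-7)**2 = 4*49 = 196)
196899/329774 + G/(-147654) = 196899/329774 + 196/(-147654) = 196899*(1/329774) + 196*(-1/147654) = 196899/329774 - 98/73827 = 14504144621/24346225098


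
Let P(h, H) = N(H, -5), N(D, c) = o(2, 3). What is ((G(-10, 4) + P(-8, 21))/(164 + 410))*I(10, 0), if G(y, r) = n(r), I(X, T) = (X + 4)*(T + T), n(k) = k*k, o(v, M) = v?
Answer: 0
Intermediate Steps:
N(D, c) = 2
n(k) = k²
P(h, H) = 2
I(X, T) = 2*T*(4 + X) (I(X, T) = (4 + X)*(2*T) = 2*T*(4 + X))
G(y, r) = r²
((G(-10, 4) + P(-8, 21))/(164 + 410))*I(10, 0) = ((4² + 2)/(164 + 410))*(2*0*(4 + 10)) = ((16 + 2)/574)*(2*0*14) = (18*(1/574))*0 = (9/287)*0 = 0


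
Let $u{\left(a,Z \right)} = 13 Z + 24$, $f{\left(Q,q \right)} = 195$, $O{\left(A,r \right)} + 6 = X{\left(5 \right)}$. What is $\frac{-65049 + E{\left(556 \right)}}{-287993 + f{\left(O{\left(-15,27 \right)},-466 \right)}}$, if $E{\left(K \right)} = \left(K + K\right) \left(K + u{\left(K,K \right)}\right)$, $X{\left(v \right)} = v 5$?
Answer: $- \frac{8617447}{287798} \approx -29.943$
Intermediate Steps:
$X{\left(v \right)} = 5 v$
$O{\left(A,r \right)} = 19$ ($O{\left(A,r \right)} = -6 + 5 \cdot 5 = -6 + 25 = 19$)
$u{\left(a,Z \right)} = 24 + 13 Z$
$E{\left(K \right)} = 2 K \left(24 + 14 K\right)$ ($E{\left(K \right)} = \left(K + K\right) \left(K + \left(24 + 13 K\right)\right) = 2 K \left(24 + 14 K\right)$)
$\frac{-65049 + E{\left(556 \right)}}{-287993 + f{\left(O{\left(-15,27 \right)},-466 \right)}} = \frac{-65049 + 4 \cdot 556 \left(12 + 7 \cdot 556\right)}{-287993 + 195} = \frac{-65049 + 4 \cdot 556 \left(12 + 3892\right)}{-287798} = \left(-65049 + 4 \cdot 556 \cdot 3904\right) \left(- \frac{1}{287798}\right) = \left(-65049 + 8682496\right) \left(- \frac{1}{287798}\right) = 8617447 \left(- \frac{1}{287798}\right) = - \frac{8617447}{287798}$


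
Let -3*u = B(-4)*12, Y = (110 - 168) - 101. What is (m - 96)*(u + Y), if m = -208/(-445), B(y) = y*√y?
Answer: 6759408/445 - 1360384*I/445 ≈ 15190.0 - 3057.0*I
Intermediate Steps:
B(y) = y^(3/2)
m = 208/445 (m = -208*(-1/445) = 208/445 ≈ 0.46742)
Y = -159 (Y = -58 - 101 = -159)
u = 32*I (u = -(-4)^(3/2)*12/3 = -(-8*I)*12/3 = -(-32)*I = 32*I ≈ 32.0*I)
(m - 96)*(u + Y) = (208/445 - 96)*(32*I - 159) = -42512*(-159 + 32*I)/445 = 6759408/445 - 1360384*I/445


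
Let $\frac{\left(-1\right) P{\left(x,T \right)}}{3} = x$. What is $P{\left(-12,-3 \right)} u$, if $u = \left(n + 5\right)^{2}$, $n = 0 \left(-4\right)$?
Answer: $900$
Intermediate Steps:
$n = 0$
$P{\left(x,T \right)} = - 3 x$
$u = 25$ ($u = \left(0 + 5\right)^{2} = 5^{2} = 25$)
$P{\left(-12,-3 \right)} u = \left(-3\right) \left(-12\right) 25 = 36 \cdot 25 = 900$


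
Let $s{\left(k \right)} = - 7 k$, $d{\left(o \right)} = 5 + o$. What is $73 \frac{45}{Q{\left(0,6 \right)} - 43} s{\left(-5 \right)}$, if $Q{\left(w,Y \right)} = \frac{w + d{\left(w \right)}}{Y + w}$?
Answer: $- \frac{689850}{253} \approx -2726.7$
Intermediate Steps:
$Q{\left(w,Y \right)} = \frac{5 + 2 w}{Y + w}$ ($Q{\left(w,Y \right)} = \frac{w + \left(5 + w\right)}{Y + w} = \frac{5 + 2 w}{Y + w}$)
$73 \frac{45}{Q{\left(0,6 \right)} - 43} s{\left(-5 \right)} = 73 \frac{45}{\frac{5 + 2 \cdot 0}{6 + 0} - 43} \left(\left(-7\right) \left(-5\right)\right) = 73 \frac{45}{\frac{5 + 0}{6} - 43} \cdot 35 = 73 \frac{45}{\frac{1}{6} \cdot 5 - 43} \cdot 35 = 73 \frac{45}{\frac{5}{6} - 43} \cdot 35 = 73 \frac{45}{- \frac{253}{6}} \cdot 35 = 73 \cdot 45 \left(- \frac{6}{253}\right) 35 = 73 \left(- \frac{270}{253}\right) 35 = \left(- \frac{19710}{253}\right) 35 = - \frac{689850}{253}$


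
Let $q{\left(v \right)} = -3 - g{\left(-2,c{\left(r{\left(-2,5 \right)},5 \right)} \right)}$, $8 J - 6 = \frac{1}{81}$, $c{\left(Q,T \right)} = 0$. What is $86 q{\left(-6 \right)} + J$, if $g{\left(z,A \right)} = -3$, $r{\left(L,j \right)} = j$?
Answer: $\frac{487}{648} \approx 0.75154$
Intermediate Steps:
$J = \frac{487}{648}$ ($J = \frac{3}{4} + \frac{1}{8 \cdot 81} = \frac{3}{4} + \frac{1}{8} \cdot \frac{1}{81} = \frac{3}{4} + \frac{1}{648} = \frac{487}{648} \approx 0.75154$)
$q{\left(v \right)} = 0$ ($q{\left(v \right)} = -3 - -3 = -3 + 3 = 0$)
$86 q{\left(-6 \right)} + J = 86 \cdot 0 + \frac{487}{648} = 0 + \frac{487}{648} = \frac{487}{648}$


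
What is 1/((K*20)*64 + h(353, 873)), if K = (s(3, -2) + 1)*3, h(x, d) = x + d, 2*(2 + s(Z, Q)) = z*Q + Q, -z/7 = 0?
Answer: -1/6454 ≈ -0.00015494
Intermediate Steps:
z = 0 (z = -7*0 = 0)
s(Z, Q) = -2 + Q/2 (s(Z, Q) = -2 + (0*Q + Q)/2 = -2 + (0 + Q)/2 = -2 + Q/2)
h(x, d) = d + x
K = -6 (K = ((-2 + (1/2)*(-2)) + 1)*3 = ((-2 - 1) + 1)*3 = (-3 + 1)*3 = -2*3 = -6)
1/((K*20)*64 + h(353, 873)) = 1/(-6*20*64 + (873 + 353)) = 1/(-120*64 + 1226) = 1/(-7680 + 1226) = 1/(-6454) = -1/6454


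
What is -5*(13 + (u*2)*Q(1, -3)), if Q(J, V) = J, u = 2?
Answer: -85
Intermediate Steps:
-5*(13 + (u*2)*Q(1, -3)) = -5*(13 + (2*2)*1) = -5*(13 + 4*1) = -5*(13 + 4) = -5*17 = -85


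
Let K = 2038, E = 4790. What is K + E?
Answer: 6828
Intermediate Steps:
K + E = 2038 + 4790 = 6828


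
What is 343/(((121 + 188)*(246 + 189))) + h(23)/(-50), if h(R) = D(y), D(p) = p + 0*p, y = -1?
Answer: 30313/1344150 ≈ 0.022552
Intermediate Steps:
D(p) = p (D(p) = p + 0 = p)
h(R) = -1
343/(((121 + 188)*(246 + 189))) + h(23)/(-50) = 343/(((121 + 188)*(246 + 189))) - 1/(-50) = 343/((309*435)) - 1*(-1/50) = 343/134415 + 1/50 = 30313/1344150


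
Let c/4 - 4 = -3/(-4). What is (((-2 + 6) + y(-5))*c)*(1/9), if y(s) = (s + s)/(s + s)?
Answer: 95/9 ≈ 10.556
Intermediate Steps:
c = 19 (c = 16 + 4*(-3/(-4)) = 16 + 4*(-3*(-¼)) = 16 + 4*(¾) = 16 + 3 = 19)
y(s) = 1 (y(s) = (2*s)/((2*s)) = (2*s)*(1/(2*s)) = 1)
(((-2 + 6) + y(-5))*c)*(1/9) = (((-2 + 6) + 1)*19)*(1/9) = ((4 + 1)*19)*(1*(⅑)) = (5*19)*(⅑) = 95*(⅑) = 95/9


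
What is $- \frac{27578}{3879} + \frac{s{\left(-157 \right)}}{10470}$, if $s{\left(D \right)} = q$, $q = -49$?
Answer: $- \frac{96310577}{13537710} \approx -7.1142$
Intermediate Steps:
$s{\left(D \right)} = -49$
$- \frac{27578}{3879} + \frac{s{\left(-157 \right)}}{10470} = - \frac{27578}{3879} - \frac{49}{10470} = - \frac{96310577}{13537710}$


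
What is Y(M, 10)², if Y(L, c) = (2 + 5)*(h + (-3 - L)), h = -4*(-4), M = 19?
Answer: 1764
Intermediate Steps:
h = 16
Y(L, c) = 91 - 7*L (Y(L, c) = (2 + 5)*(16 + (-3 - L)) = 7*(13 - L) = 91 - 7*L)
Y(M, 10)² = (91 - 7*19)² = (91 - 133)² = (-42)² = 1764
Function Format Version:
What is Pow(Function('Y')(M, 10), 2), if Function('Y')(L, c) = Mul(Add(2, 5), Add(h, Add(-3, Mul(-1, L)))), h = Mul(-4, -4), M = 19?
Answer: 1764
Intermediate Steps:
h = 16
Function('Y')(L, c) = Add(91, Mul(-7, L)) (Function('Y')(L, c) = Mul(Add(2, 5), Add(16, Add(-3, Mul(-1, L)))) = Mul(7, Add(13, Mul(-1, L))) = Add(91, Mul(-7, L)))
Pow(Function('Y')(M, 10), 2) = Pow(Add(91, Mul(-7, 19)), 2) = Pow(Add(91, -133), 2) = Pow(-42, 2) = 1764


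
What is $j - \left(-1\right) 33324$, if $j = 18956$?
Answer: $52280$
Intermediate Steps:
$j - \left(-1\right) 33324 = 18956 - \left(-1\right) 33324 = 18956 - -33324 = 18956 + 33324 = 52280$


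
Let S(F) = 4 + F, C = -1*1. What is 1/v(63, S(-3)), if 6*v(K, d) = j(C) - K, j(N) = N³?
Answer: -3/32 ≈ -0.093750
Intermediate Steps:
C = -1
v(K, d) = -⅙ - K/6 (v(K, d) = ((-1)³ - K)/6 = (-1 - K)/6 = -⅙ - K/6)
1/v(63, S(-3)) = 1/(-⅙ - ⅙*63) = 1/(-⅙ - 21/2) = 1/(-32/3) = -3/32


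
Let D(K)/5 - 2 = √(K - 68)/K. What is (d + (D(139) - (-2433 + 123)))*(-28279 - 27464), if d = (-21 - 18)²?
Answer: -214108863 - 278715*√71/139 ≈ -2.1413e+8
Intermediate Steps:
d = 1521 (d = (-39)² = 1521)
D(K) = 10 + 5*√(-68 + K)/K (D(K) = 10 + 5*(√(K - 68)/K) = 10 + 5*(√(-68 + K)/K) = 10 + 5*√(-68 + K)/K)
(d + (D(139) - (-2433 + 123)))*(-28279 - 27464) = (1521 + ((10 + 5*√(-68 + 139)/139) - (-2433 + 123)))*(-28279 - 27464) = (1521 + ((10 + 5*(1/139)*√71) - 1*(-2310)))*(-55743) = (1521 + ((10 + 5*√71/139) + 2310))*(-55743) = (1521 + (2320 + 5*√71/139))*(-55743) = (3841 + 5*√71/139)*(-55743) = -214108863 - 278715*√71/139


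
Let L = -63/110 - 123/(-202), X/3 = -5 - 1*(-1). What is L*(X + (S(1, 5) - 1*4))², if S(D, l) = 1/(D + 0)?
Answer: 9045/1111 ≈ 8.1413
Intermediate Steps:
S(D, l) = 1/D
X = -12 (X = 3*(-5 - 1*(-1)) = 3*(-5 + 1) = 3*(-4) = -12)
L = 201/5555 (L = -63*1/110 - 123*(-1/202) = -63/110 + 123/202 = 201/5555 ≈ 0.036184)
L*(X + (S(1, 5) - 1*4))² = 201*(-12 + (1/1 - 1*4))²/5555 = 201*(-12 + (1 - 4))²/5555 = 201*(-12 - 3)²/5555 = (201/5555)*(-15)² = (201/5555)*225 = 9045/1111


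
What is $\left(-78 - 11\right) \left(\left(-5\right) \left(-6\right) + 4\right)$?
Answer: $-3026$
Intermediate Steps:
$\left(-78 - 11\right) \left(\left(-5\right) \left(-6\right) + 4\right) = - 89 \left(30 + 4\right) = \left(-89\right) 34 = -3026$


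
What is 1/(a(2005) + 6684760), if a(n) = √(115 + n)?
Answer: 167119/1117150406387 - √530/22343008127740 ≈ 1.4959e-7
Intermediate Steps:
1/(a(2005) + 6684760) = 1/(√(115 + 2005) + 6684760) = 1/(√2120 + 6684760) = 1/(2*√530 + 6684760) = 1/(6684760 + 2*√530)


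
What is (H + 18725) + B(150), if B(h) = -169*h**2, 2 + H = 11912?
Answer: -3771865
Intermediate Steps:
H = 11910 (H = -2 + 11912 = 11910)
(H + 18725) + B(150) = (11910 + 18725) - 169*150**2 = 30635 - 169*22500 = 30635 - 3802500 = -3771865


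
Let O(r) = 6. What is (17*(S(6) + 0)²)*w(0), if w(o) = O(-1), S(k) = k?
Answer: 3672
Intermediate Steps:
w(o) = 6
(17*(S(6) + 0)²)*w(0) = (17*(6 + 0)²)*6 = (17*6²)*6 = (17*36)*6 = 612*6 = 3672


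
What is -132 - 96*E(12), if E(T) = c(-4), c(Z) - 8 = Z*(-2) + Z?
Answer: -1284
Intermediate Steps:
c(Z) = 8 - Z (c(Z) = 8 + (Z*(-2) + Z) = 8 + (-2*Z + Z) = 8 - Z)
E(T) = 12 (E(T) = 8 - 1*(-4) = 8 + 4 = 12)
-132 - 96*E(12) = -132 - 96*12 = -132 - 1152 = -1284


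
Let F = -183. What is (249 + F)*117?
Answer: 7722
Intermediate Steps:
(249 + F)*117 = (249 - 183)*117 = 66*117 = 7722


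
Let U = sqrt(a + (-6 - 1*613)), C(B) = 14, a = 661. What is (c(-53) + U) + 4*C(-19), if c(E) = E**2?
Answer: 2865 + sqrt(42) ≈ 2871.5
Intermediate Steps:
U = sqrt(42) (U = sqrt(661 + (-6 - 1*613)) = sqrt(661 + (-6 - 613)) = sqrt(661 - 619) = sqrt(42) ≈ 6.4807)
(c(-53) + U) + 4*C(-19) = ((-53)**2 + sqrt(42)) + 4*14 = (2809 + sqrt(42)) + 56 = 2865 + sqrt(42)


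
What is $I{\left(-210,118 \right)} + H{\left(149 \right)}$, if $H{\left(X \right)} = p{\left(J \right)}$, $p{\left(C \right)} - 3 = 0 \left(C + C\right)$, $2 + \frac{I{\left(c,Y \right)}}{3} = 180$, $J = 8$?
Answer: $537$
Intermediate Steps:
$I{\left(c,Y \right)} = 534$ ($I{\left(c,Y \right)} = -6 + 3 \cdot 180 = -6 + 540 = 534$)
$p{\left(C \right)} = 3$ ($p{\left(C \right)} = 3 + 0 \left(C + C\right) = 3 + 0 \cdot 2 C = 3 + 0 = 3$)
$H{\left(X \right)} = 3$
$I{\left(-210,118 \right)} + H{\left(149 \right)} = 534 + 3 = 537$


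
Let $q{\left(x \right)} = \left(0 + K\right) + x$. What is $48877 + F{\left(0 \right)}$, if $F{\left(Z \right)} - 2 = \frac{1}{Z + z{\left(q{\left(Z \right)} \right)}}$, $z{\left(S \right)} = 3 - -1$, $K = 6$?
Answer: $\frac{195517}{4} \approx 48879.0$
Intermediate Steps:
$q{\left(x \right)} = 6 + x$ ($q{\left(x \right)} = \left(0 + 6\right) + x = 6 + x$)
$z{\left(S \right)} = 4$ ($z{\left(S \right)} = 3 + 1 = 4$)
$F{\left(Z \right)} = 2 + \frac{1}{4 + Z}$ ($F{\left(Z \right)} = 2 + \frac{1}{Z + 4} = 2 + \frac{1}{4 + Z}$)
$48877 + F{\left(0 \right)} = 48877 + \frac{9 + 2 \cdot 0}{4 + 0} = 48877 + \frac{9 + 0}{4} = 48877 + \frac{1}{4} \cdot 9 = 48877 + \frac{9}{4} = \frac{195517}{4}$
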